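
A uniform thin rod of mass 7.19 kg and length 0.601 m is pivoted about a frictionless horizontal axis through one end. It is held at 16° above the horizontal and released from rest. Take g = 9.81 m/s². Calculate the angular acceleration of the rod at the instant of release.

α ≈ 23.5 rad/s²

About the pivot, I = (1/3)ML² = (1/3)(7.19)(0.601)² = 0.8657 kg·m².
The weight acts at the center, a distance L/2 = 0.3005 m from the pivot; τ = Mg(L/2) cos 16° = 20.37 N·m.
α = τ/I = 20.37/0.8657 = 23.54 rad/s².
(Equivalently α = (3g/(2L)) cos 16° = 23.54 rad/s².)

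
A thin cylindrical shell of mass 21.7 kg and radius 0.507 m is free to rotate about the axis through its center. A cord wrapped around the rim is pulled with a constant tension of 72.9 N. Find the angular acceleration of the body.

I = MR² = (21.7)(0.507)² = 5.578 kg·m².
τ = F R = (72.9)(0.507) = 36.96 N·m.
Newton's second law for rotation, τ = Iα, gives α = τ/I = 36.96/5.578 = 6.626 rad/s².

α ≈ 6.63 rad/s²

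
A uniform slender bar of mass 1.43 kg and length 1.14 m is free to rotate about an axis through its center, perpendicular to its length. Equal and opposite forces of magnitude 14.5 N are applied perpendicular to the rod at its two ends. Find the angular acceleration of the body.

I = (1/12)ML² = (1/12)(1.43)(1.14)² = 0.1549 kg·m².
The couple gives τ = F·(L/2) + F·(L/2) = F L = (14.5)(1.14) = 16.53 N·m.
From τ = Iα: α = 16.53/0.1549 = 106.7 rad/s².

α ≈ 107 rad/s²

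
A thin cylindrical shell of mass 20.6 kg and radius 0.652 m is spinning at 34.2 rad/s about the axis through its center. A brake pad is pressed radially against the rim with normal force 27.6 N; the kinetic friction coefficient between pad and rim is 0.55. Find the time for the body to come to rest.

t ≈ 30.3 s

I = MR² = (20.6)(0.652)² = 8.757 kg·m².
Friction force f = μN = (0.55)(27.6) = 15.18 N at the rim; torque magnitude τ = fR = 9.897 N·m, opposing ω.
|α| = τ/I = 9.897/8.757 = 1.130 rad/s² (deceleration).
0 = ω₀ − |α|t ⇒ t = ω₀/|α| = 34.2/1.130 = 30.26 s.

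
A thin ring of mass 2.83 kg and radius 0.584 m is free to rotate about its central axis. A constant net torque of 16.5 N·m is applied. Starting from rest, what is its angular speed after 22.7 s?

ω ≈ 388 rad/s

I = MR² = (2.83)(0.584)² = 0.9652 kg·m².
α = τ/I = 16.5/0.9652 = 17.10 rad/s².
ω = ω₀ + αt = 0 + (17.10)(22.7) = 388.1 rad/s.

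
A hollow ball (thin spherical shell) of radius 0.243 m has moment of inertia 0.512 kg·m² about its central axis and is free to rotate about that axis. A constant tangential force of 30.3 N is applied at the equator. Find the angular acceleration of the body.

α ≈ 14.4 rad/s²

τ = F R = (30.3)(0.243) = 7.363 N·m.
Newton's second law for rotation, τ = Iα, gives α = τ/I = 7.363/0.5120 = 14.38 rad/s².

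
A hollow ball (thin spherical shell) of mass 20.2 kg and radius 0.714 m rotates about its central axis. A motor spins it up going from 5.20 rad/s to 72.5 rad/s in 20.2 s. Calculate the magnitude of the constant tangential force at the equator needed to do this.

I = (2/3)MR² = (2/3)(20.2)(0.714)² = 6.865 kg·m².
α = Δω/Δt = (72.5 − 5.20)/20.2 = 3.332 rad/s².
The required torque is τ = Iα = (6.865)(3.332) = 22.87 N·m.
A tangential force at the equator gives τ = FR, so F = τ/R = 22.87/0.714 = 32.03 N.

F ≈ 32.0 N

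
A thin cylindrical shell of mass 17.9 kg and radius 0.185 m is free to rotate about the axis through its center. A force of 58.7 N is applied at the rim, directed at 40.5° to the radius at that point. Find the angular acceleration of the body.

I = MR² = (17.9)(0.185)² = 0.6126 kg·m².
Only the tangential component produces torque: τ = F R sinθ = (58.7)(0.185) sin 40.5° = 7.053 N·m.
From τ = Iα: α = 7.053/0.6126 = 11.51 rad/s².

α ≈ 11.5 rad/s²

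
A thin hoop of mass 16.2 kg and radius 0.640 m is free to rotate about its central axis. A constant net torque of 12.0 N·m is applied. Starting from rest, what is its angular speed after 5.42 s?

ω ≈ 9.80 rad/s

I = MR² = (16.2)(0.640)² = 6.636 kg·m².
α = τ/I = 12.0/6.636 = 1.808 rad/s².
ω = ω₀ + αt = 0 + (1.808)(5.42) = 9.802 rad/s.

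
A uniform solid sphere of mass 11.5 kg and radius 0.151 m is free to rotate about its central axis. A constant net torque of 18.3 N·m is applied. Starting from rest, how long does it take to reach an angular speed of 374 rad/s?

t ≈ 2.14 s

I = (2/5)MR² = (2/5)(11.5)(0.151)² = 0.1049 kg·m².
α = τ/I = 18.3/0.1049 = 174.5 rad/s².
ω = αt ⇒ t = ω/α = 374/174.5 = 2.144 s.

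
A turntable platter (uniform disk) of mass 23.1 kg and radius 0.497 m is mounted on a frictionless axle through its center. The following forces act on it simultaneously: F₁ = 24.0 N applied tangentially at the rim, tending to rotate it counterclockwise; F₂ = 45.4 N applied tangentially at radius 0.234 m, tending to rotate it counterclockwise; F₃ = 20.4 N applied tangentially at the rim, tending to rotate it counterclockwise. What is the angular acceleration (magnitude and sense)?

α ≈ 11.5 rad/s², counterclockwise

I = ½MR² = (1/2)(23.1)(0.497)² = 2.853 kg·m².
Taking counterclockwise as positive: τ₁ = +(24.0)(0.497) = +11.93 N·m; τ₂ = +(45.4)(0.234) = +10.62 N·m; τ₃ = +(20.4)(0.497) = +10.14 N·m.
Net torque τ = 32.69 N·m.
α = τ/I = 32.69/2.853 = 11.46 rad/s².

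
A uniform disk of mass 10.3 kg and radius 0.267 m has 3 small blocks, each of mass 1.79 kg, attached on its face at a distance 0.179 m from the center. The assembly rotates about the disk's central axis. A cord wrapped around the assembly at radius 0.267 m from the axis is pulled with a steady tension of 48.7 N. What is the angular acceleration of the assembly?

I_disk = ½MR² = ½(10.3)(0.267)² = 0.3671 kg·m².
I_blocks = 3·m·r² = 3(1.79)(0.179)² = 0.1721 kg·m².
Total I = 0.5392 kg·m².
τ = F r = (48.7)(0.267) = 13.00 N·m.
α = τ/I = 13.00/0.5392 = 24.12 rad/s².

α ≈ 24.1 rad/s²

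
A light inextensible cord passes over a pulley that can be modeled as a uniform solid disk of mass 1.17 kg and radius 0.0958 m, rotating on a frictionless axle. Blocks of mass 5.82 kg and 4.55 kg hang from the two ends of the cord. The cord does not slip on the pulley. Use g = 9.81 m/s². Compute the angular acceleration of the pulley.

α ≈ 11.9 rad/s²

I = ½MR² = (1/2)(1.17)(0.0958)² = 0.005369 kg·m².
Heavier block: m₁g − T₁ = m₁a. Lighter block: T₂ − m₂g = m₂a.
Pulley: (T₁ − T₂)R = Iα = I(a/R), so T₁ − T₂ = (I/R²)a = (1/2)M_p a = 0.5850·a.
Adding the three: (m₁ − m₂)g = (m₁ + m₂ + 0.5850)a, so a = (5.82 − 4.55)(9.81)/(5.82 + 4.55 + 0.5850) = 1.137 m/s².
α = a/R = 1.137/0.0958 = 11.87 rad/s².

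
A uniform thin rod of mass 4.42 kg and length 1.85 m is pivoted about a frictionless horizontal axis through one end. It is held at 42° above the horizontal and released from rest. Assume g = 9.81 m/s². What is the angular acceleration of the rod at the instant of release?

α ≈ 5.91 rad/s²

About the pivot, I = (1/3)ML² = (1/3)(4.42)(1.85)² = 5.042 kg·m².
The weight acts at the center, a distance L/2 = 0.9250 m from the pivot; τ = Mg(L/2) cos 42° = 29.81 N·m.
α = τ/I = 29.81/5.042 = 5.911 rad/s².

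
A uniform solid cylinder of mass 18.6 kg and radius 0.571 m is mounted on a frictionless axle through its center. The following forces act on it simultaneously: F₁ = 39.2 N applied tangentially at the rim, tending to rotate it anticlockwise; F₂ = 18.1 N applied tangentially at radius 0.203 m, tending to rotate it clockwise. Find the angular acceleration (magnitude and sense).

α ≈ 6.17 rad/s², anticlockwise

I = ½MR² = (1/2)(18.6)(0.571)² = 3.032 kg·m².
Taking anticlockwise as positive: τ₁ = +(39.2)(0.571) = +22.38 N·m; τ₂ = −(18.1)(0.203) = −3.674 N·m.
Net torque τ = 18.71 N·m.
α = τ/I = 18.71/3.032 = 6.170 rad/s².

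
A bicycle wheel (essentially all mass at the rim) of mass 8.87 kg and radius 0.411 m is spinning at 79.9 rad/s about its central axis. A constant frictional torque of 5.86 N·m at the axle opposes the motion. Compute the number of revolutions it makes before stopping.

I = MR² = (8.87)(0.411)² = 1.498 kg·m².
The net torque has magnitude 5.86 N·m, opposing ω.
|α| = τ/I = 5.860/1.498 = 3.911 rad/s² (deceleration).
ω² = ω₀² − 2|α|θ with ω = 0 ⇒ θ = ω₀²/(2|α|) = 816.2 rad = 129.9 rev.

≈ 130 revolutions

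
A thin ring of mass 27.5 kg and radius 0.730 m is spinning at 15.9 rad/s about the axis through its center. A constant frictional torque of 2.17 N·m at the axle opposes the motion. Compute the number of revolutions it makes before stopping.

I = MR² = (27.5)(0.730)² = 14.65 kg·m².
The net torque has magnitude 2.17 N·m, opposing ω.
|α| = τ/I = 2.170/14.65 = 0.1481 rad/s² (deceleration).
ω² = ω₀² − 2|α|θ with ω = 0 ⇒ θ = ω₀²/(2|α|) = 853.7 rad = 135.9 rev.

≈ 136 revolutions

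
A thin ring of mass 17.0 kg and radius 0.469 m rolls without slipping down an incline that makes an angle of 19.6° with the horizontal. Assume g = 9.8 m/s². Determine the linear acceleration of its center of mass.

Translation along the incline: Mg sinθ − f = Ma.
Rotation about the center: fR = Iα with I = MR². No-slip gives a = αR, so f = (I/R²)a = M a.
Substituting: Mg sinθ = (1 + 1.000)Ma, so a = g sinθ/(1 + 1.000) = (9.8) sin 19.6° / 2.000 = 1.644 m/s².

a ≈ 1.64 m/s²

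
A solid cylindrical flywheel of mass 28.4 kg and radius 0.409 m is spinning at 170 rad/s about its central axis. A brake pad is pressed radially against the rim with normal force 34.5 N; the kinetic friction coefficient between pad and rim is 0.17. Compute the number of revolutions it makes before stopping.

≈ 2280 revolutions

I = ½MR² = (1/2)(28.4)(0.409)² = 2.375 kg·m².
Friction force f = μN = (0.17)(34.5) = 5.865 N at the rim; torque magnitude τ = fR = 2.399 N·m, opposing ω.
|α| = τ/I = 2.399/2.375 = 1.010 rad/s² (deceleration).
ω² = ω₀² − 2|α|θ with ω = 0 ⇒ θ = ω₀²/(2|α|) = 14310 rad = 2277 rev.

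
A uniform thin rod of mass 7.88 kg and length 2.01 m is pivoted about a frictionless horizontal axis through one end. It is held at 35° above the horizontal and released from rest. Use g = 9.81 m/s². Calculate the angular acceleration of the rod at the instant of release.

α ≈ 6.00 rad/s²

About the pivot, I = (1/3)ML² = (1/3)(7.88)(2.01)² = 10.61 kg·m².
The weight acts at the center, a distance L/2 = 1.005 m from the pivot; τ = Mg(L/2) cos 35° = 63.64 N·m.
α = τ/I = 63.64/10.61 = 5.997 rad/s².
(Equivalently α = (3g/(2L)) cos 35° = 5.997 rad/s².)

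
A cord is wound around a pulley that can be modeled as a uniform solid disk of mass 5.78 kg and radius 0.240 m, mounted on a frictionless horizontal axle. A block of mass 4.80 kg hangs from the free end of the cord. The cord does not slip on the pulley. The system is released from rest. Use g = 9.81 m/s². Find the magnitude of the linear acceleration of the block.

a ≈ 6.12 m/s²

I = ½MR² = (1/2)(5.78)(0.240)² = 0.1665 kg·m².
Block: mg − T = ma. Pulley: TR = Iα. No-slip: a = αR, so T = (I/R²)a = 2.890·a.
Then mg = (m + 2.890)a, so a = (4.80)(9.81)/(4.80 + 2.890) = 6.123 m/s².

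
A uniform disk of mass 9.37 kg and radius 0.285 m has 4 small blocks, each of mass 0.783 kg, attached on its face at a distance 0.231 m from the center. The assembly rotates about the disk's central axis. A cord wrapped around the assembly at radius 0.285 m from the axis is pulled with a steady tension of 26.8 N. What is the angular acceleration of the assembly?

I_disk = ½MR² = ½(9.37)(0.285)² = 0.3805 kg·m².
I_blocks = 4·m·r² = 4(0.783)(0.231)² = 0.1671 kg·m².
Total I = 0.5477 kg·m².
τ = F r = (26.8)(0.285) = 7.638 N·m.
α = τ/I = 7.638/0.5477 = 13.95 rad/s².

α ≈ 13.9 rad/s²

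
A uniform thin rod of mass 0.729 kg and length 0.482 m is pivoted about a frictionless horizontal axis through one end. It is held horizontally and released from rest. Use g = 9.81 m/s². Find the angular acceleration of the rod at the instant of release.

About the pivot, I = (1/3)ML² = (1/3)(0.729)(0.482)² = 0.05645 kg·m².
The weight acts at the center, a distance L/2 = 0.2410 m from the pivot; τ = Mg(L/2) = 1.724 N·m.
α = τ/I = 1.724/0.05645 = 30.53 rad/s².
(Equivalently α = (3g/(2L)) = 30.53 rad/s².)

α ≈ 30.5 rad/s²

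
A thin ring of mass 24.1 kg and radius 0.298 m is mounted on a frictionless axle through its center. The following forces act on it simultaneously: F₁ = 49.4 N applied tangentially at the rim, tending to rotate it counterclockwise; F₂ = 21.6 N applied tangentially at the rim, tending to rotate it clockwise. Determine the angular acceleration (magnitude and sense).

I = MR² = (24.1)(0.298)² = 2.140 kg·m².
Taking counterclockwise as positive: τ₁ = +(49.4)(0.298) = +14.72 N·m; τ₂ = −(21.6)(0.298) = −6.437 N·m.
Net torque τ = 8.284 N·m.
α = τ/I = 8.284/2.140 = 3.871 rad/s².

α ≈ 3.87 rad/s², counterclockwise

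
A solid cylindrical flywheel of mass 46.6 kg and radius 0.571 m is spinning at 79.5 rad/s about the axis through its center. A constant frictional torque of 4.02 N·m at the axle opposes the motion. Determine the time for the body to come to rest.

t ≈ 150 s

I = ½MR² = (1/2)(46.6)(0.571)² = 7.597 kg·m².
The net torque has magnitude 4.02 N·m, opposing ω.
|α| = τ/I = 4.020/7.597 = 0.5292 rad/s² (deceleration).
0 = ω₀ − |α|t ⇒ t = ω₀/|α| = 79.5/0.5292 = 150.2 s.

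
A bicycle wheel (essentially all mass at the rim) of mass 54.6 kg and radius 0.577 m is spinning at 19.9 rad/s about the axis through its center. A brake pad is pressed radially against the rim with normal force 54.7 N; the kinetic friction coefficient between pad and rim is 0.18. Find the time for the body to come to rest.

t ≈ 63.7 s

I = MR² = (54.6)(0.577)² = 18.18 kg·m².
Friction force f = μN = (0.18)(54.7) = 9.846 N at the rim; torque magnitude τ = fR = 5.681 N·m, opposing ω.
|α| = τ/I = 5.681/18.18 = 0.3125 rad/s² (deceleration).
0 = ω₀ − |α|t ⇒ t = ω₀/|α| = 19.9/0.3125 = 63.67 s.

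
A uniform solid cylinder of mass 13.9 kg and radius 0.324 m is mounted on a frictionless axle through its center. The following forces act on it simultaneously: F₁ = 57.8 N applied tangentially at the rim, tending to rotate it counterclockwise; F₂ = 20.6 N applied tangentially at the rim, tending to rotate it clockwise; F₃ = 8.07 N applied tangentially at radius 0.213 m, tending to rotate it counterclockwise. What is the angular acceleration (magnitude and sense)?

I = ½MR² = (1/2)(13.9)(0.324)² = 0.7296 kg·m².
Taking counterclockwise as positive: τ₁ = +(57.8)(0.324) = +18.73 N·m; τ₂ = −(20.6)(0.324) = −6.674 N·m; τ₃ = +(8.07)(0.213) = +1.719 N·m.
Net torque τ = 13.77 N·m.
α = τ/I = 13.77/0.7296 = 18.88 rad/s².

α ≈ 18.9 rad/s², counterclockwise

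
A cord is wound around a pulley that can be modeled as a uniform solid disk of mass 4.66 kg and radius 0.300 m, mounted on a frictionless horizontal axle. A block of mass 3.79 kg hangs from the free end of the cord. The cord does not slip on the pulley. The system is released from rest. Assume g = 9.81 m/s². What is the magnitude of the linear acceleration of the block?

a ≈ 6.08 m/s²

I = ½MR² = (1/2)(4.66)(0.300)² = 0.2097 kg·m².
Block: mg − T = ma. Pulley: TR = Iα. No-slip: a = αR, so T = (I/R²)a = 2.330·a.
Then mg = (m + 2.330)a, so a = (3.79)(9.81)/(3.79 + 2.330) = 6.075 m/s².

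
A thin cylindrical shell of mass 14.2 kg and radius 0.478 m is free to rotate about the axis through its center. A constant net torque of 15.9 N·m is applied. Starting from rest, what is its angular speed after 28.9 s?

I = MR² = (14.2)(0.478)² = 3.244 kg·m².
α = τ/I = 15.9/3.244 = 4.901 rad/s².
ω = ω₀ + αt = 0 + (4.901)(28.9) = 141.6 rad/s.

ω ≈ 142 rad/s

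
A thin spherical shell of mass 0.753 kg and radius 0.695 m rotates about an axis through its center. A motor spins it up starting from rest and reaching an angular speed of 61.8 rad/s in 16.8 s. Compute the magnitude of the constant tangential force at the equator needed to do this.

I = (2/3)MR² = (2/3)(0.753)(0.695)² = 0.2425 kg·m².
α = Δω/Δt = (61.8 − 0)/16.8 = 3.679 rad/s².
The required torque is τ = Iα = (0.2425)(3.679) = 0.8920 N·m.
A tangential force at the equator gives τ = FR, so F = τ/R = 0.8920/0.695 = 1.283 N.

F ≈ 1.28 N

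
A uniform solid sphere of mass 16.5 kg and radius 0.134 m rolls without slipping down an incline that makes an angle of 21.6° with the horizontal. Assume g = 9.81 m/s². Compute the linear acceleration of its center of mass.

a ≈ 2.58 m/s²

Translation along the incline: Mg sinθ − f = Ma.
Rotation about the center: fR = Iα with I = (2/5)MR². No-slip gives a = αR, so f = (I/R²)a = (2/5)M a.
Substituting: Mg sinθ = (1 + 0.4000)Ma, so a = g sinθ/(1 + 0.4000) = (9.81) sin 21.6° / 1.400 = 2.580 m/s².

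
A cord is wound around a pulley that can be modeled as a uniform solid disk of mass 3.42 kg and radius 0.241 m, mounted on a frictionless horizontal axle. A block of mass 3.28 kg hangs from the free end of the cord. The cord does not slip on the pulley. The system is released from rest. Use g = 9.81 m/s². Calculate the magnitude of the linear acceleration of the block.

a ≈ 6.45 m/s²

I = ½MR² = (1/2)(3.42)(0.241)² = 0.09932 kg·m².
Block: mg − T = ma. Pulley: TR = Iα. No-slip: a = αR, so T = (I/R²)a = 1.710·a.
Then mg = (m + 1.710)a, so a = (3.28)(9.81)/(3.28 + 1.710) = 6.448 m/s².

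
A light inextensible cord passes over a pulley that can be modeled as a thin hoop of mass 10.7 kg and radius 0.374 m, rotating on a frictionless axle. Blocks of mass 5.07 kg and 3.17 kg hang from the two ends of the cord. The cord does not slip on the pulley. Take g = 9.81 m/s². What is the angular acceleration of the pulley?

α ≈ 2.63 rad/s²

I = MR² = (10.7)(0.374)² = 1.497 kg·m².
Heavier block: m₁g − T₁ = m₁a. Lighter block: T₂ − m₂g = m₂a.
Pulley: (T₁ − T₂)R = Iα = I(a/R), so T₁ − T₂ = (I/R²)a = 1·M_p a = 10.70·a.
Adding the three: (m₁ − m₂)g = (m₁ + m₂ + 10.70)a, so a = (5.07 − 3.17)(9.81)/(5.07 + 3.17 + 10.70) = 0.9841 m/s².
α = a/R = 0.9841/0.374 = 2.631 rad/s².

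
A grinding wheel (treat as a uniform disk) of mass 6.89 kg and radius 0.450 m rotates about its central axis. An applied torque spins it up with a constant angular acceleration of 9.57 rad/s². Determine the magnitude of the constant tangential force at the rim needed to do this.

F ≈ 14.8 N

I = ½MR² = (1/2)(6.89)(0.450)² = 0.6976 kg·m².
The required torque is τ = Iα = (0.6976)(9.570) = 6.676 N·m.
A tangential force at the rim gives τ = FR, so F = τ/R = 6.676/0.450 = 14.84 N.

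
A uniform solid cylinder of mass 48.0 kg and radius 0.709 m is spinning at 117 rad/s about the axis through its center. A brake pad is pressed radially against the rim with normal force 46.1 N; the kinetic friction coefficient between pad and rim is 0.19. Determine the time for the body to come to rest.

I = ½MR² = (1/2)(48.0)(0.709)² = 12.06 kg·m².
Friction force f = μN = (0.19)(46.1) = 8.759 N at the rim; torque magnitude τ = fR = 6.210 N·m, opposing ω.
|α| = τ/I = 6.210/12.06 = 0.5148 rad/s² (deceleration).
0 = ω₀ − |α|t ⇒ t = ω₀/|α| = 117/0.5148 = 227.3 s.

t ≈ 227 s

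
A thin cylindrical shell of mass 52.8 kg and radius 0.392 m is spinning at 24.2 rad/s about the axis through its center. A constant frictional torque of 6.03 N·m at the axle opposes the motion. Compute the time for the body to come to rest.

I = MR² = (52.8)(0.392)² = 8.113 kg·m².
The net torque has magnitude 6.03 N·m, opposing ω.
|α| = τ/I = 6.030/8.113 = 0.7432 rad/s² (deceleration).
0 = ω₀ − |α|t ⇒ t = ω₀/|α| = 24.2/0.7432 = 32.56 s.

t ≈ 32.6 s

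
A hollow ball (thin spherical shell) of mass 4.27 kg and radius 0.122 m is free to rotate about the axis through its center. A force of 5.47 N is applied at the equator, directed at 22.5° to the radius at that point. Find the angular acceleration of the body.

I = (2/3)MR² = (2/3)(4.27)(0.122)² = 0.04237 kg·m².
Only the tangential component produces torque: τ = F R sinθ = (5.47)(0.122) sin 22.5° = 0.2554 N·m.
Newton's second law for rotation, τ = Iα, gives α = τ/I = 0.2554/0.04237 = 6.027 rad/s².

α ≈ 6.03 rad/s²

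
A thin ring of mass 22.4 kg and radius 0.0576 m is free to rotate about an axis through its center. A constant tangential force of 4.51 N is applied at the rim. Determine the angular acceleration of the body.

I = MR² = (22.4)(0.0576)² = 0.07432 kg·m².
τ = F R = (4.51)(0.0576) = 0.2598 N·m.
Newton's second law for rotation, τ = Iα, gives α = τ/I = 0.2598/0.07432 = 3.495 rad/s².

α ≈ 3.50 rad/s²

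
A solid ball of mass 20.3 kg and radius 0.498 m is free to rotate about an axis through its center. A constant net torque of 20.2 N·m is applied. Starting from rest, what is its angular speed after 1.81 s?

ω ≈ 18.2 rad/s

I = (2/5)MR² = (2/5)(20.3)(0.498)² = 2.014 kg·m².
α = τ/I = 20.2/2.014 = 10.03 rad/s².
ω = ω₀ + αt = 0 + (10.03)(1.81) = 18.16 rad/s.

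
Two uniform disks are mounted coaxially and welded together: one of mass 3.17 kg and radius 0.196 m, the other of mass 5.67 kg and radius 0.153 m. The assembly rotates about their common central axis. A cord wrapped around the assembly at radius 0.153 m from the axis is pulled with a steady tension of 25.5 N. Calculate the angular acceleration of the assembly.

α ≈ 30.7 rad/s²

I = ½M₁R₁² + ½M₂R₂² = ½(3.17)(0.196)² + ½(5.67)(0.153)² = 0.1273 kg·m².
τ = F r = (25.5)(0.153) = 3.901 N·m.
α = τ/I = 3.901/0.1273 = 30.66 rad/s².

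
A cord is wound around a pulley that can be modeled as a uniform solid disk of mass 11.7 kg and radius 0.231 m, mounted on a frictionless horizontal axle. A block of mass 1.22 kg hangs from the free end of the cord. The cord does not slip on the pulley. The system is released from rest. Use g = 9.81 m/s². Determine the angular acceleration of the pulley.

α ≈ 7.33 rad/s²

I = ½MR² = (1/2)(11.7)(0.231)² = 0.3122 kg·m².
Block: mg − T = ma. Pulley: TR = Iα. No-slip: a = αR, so T = (I/R²)a = 5.850·a.
Then mg = (m + 5.850)a, so a = (1.22)(9.81)/(1.22 + 5.850) = 1.693 m/s².
α = a/R = 1.693/0.231 = 7.328 rad/s².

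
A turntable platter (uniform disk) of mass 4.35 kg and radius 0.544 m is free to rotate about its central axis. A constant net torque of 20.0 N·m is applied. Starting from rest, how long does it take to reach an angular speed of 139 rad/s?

t ≈ 4.47 s

I = ½MR² = (1/2)(4.35)(0.544)² = 0.6437 kg·m².
α = τ/I = 20.0/0.6437 = 31.07 rad/s².
ω = αt ⇒ t = ω/α = 139/31.07 = 4.473 s.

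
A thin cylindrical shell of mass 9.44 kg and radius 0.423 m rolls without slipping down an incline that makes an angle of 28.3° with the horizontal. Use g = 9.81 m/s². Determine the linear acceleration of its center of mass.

Translation along the incline: Mg sinθ − f = Ma.
Rotation about the center: fR = Iα with I = MR². No-slip gives a = αR, so f = (I/R²)a = M a.
Substituting: Mg sinθ = (1 + 1.000)Ma, so a = g sinθ/(1 + 1.000) = (9.81) sin 28.3° / 2.000 = 2.325 m/s².

a ≈ 2.33 m/s²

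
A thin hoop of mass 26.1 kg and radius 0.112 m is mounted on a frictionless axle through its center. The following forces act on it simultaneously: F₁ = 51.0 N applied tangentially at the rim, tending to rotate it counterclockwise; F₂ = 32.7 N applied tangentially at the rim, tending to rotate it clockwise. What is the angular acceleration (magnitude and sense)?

α ≈ 6.26 rad/s², counterclockwise

I = MR² = (26.1)(0.112)² = 0.3274 kg·m².
Taking counterclockwise as positive: τ₁ = +(51.0)(0.112) = +5.712 N·m; τ₂ = −(32.7)(0.112) = −3.662 N·m.
Net torque τ = 2.050 N·m.
α = τ/I = 2.050/0.3274 = 6.260 rad/s².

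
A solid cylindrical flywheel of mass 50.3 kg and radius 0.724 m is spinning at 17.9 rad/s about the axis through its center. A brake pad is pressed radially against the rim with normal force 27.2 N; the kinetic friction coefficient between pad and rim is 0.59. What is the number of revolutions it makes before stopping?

I = ½MR² = (1/2)(50.3)(0.724)² = 13.18 kg·m².
Friction force f = μN = (0.59)(27.2) = 16.05 N at the rim; torque magnitude τ = fR = 11.62 N·m, opposing ω.
|α| = τ/I = 11.62/13.18 = 0.8813 rad/s² (deceleration).
ω² = ω₀² − 2|α|θ with ω = 0 ⇒ θ = ω₀²/(2|α|) = 181.8 rad = 28.93 rev.

≈ 28.9 revolutions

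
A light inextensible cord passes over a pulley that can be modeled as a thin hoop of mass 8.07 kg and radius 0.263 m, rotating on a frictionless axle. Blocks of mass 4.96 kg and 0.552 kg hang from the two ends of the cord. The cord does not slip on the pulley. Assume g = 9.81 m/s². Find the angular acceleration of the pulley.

I = MR² = (8.07)(0.263)² = 0.5582 kg·m².
Heavier block: m₁g − T₁ = m₁a. Lighter block: T₂ − m₂g = m₂a.
Pulley: (T₁ − T₂)R = Iα = I(a/R), so T₁ − T₂ = (I/R²)a = 1·M_p a = 8.070·a.
Adding the three: (m₁ − m₂)g = (m₁ + m₂ + 8.070)a, so a = (4.96 − 0.552)(9.81)/(4.96 + 0.552 + 8.070) = 3.184 m/s².
α = a/R = 3.184/0.263 = 12.11 rad/s².

α ≈ 12.1 rad/s²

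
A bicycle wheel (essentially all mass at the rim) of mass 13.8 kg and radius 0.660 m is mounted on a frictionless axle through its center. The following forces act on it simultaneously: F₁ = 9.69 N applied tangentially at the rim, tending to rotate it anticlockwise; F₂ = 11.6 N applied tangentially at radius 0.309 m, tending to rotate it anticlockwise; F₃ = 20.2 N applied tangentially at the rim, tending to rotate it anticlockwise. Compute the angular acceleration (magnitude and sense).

α ≈ 3.88 rad/s², anticlockwise

I = MR² = (13.8)(0.660)² = 6.011 kg·m².
Taking anticlockwise as positive: τ₁ = +(9.69)(0.660) = +6.395 N·m; τ₂ = +(11.6)(0.309) = +3.584 N·m; τ₃ = +(20.2)(0.660) = +13.33 N·m.
Net torque τ = 23.31 N·m.
α = τ/I = 23.31/6.011 = 3.878 rad/s².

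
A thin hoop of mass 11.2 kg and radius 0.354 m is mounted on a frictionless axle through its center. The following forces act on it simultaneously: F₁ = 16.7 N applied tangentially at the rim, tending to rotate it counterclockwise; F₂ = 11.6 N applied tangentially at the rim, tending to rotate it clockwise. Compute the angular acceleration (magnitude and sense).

α ≈ 1.29 rad/s², counterclockwise

I = MR² = (11.2)(0.354)² = 1.404 kg·m².
Taking counterclockwise as positive: τ₁ = +(16.7)(0.354) = +5.912 N·m; τ₂ = −(11.6)(0.354) = −4.106 N·m.
Net torque τ = 1.805 N·m.
α = τ/I = 1.805/1.404 = 1.286 rad/s².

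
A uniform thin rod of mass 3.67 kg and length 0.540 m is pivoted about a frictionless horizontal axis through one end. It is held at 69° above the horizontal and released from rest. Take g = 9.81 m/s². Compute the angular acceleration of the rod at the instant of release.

About the pivot, I = (1/3)ML² = (1/3)(3.67)(0.540)² = 0.3567 kg·m².
The weight acts at the center, a distance L/2 = 0.2700 m from the pivot; τ = Mg(L/2) cos 69° = 3.484 N·m.
α = τ/I = 3.484/0.3567 = 9.766 rad/s².

α ≈ 9.77 rad/s²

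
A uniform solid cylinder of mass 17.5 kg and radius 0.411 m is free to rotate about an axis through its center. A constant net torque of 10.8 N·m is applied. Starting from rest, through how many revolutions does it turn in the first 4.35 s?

I = ½MR² = (1/2)(17.5)(0.411)² = 1.478 kg·m².
α = τ/I = 10.8/1.478 = 7.307 rad/s².
θ = ½αt² = ½(7.307)(4.35)² = 69.13 rad.
Revolutions = θ/(2π) = 11.00.

≈ 11.0 revolutions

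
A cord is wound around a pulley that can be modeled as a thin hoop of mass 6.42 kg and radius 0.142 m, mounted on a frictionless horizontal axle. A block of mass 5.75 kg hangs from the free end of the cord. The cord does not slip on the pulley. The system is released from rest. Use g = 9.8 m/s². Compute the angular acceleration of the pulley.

α ≈ 32.6 rad/s²

I = MR² = (6.42)(0.142)² = 0.1295 kg·m².
Block: mg − T = ma. Pulley: TR = Iα. No-slip: a = αR, so T = (I/R²)a = 6.420·a.
Then mg = (m + 6.420)a, so a = (5.75)(9.8)/(5.75 + 6.420) = 4.630 m/s².
α = a/R = 4.630/0.142 = 32.61 rad/s².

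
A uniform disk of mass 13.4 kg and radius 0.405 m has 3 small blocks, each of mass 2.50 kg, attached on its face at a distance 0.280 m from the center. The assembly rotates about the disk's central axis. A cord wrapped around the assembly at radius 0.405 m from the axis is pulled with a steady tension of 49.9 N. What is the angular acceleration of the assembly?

I_disk = ½MR² = ½(13.4)(0.405)² = 1.099 kg·m².
I_blocks = 3·m·r² = 3(2.50)(0.280)² = 0.5880 kg·m².
Total I = 1.687 kg·m².
τ = F r = (49.9)(0.405) = 20.21 N·m.
α = τ/I = 20.21/1.687 = 11.98 rad/s².

α ≈ 12.0 rad/s²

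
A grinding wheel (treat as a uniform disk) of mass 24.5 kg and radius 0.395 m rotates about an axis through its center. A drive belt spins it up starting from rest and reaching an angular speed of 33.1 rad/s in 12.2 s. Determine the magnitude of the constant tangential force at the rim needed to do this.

I = ½MR² = (1/2)(24.5)(0.395)² = 1.911 kg·m².
α = Δω/Δt = (33.1 − 0)/12.2 = 2.713 rad/s².
The required torque is τ = Iα = (1.911)(2.713) = 5.186 N·m.
A tangential force at the rim gives τ = FR, so F = τ/R = 5.186/0.395 = 13.13 N.

F ≈ 13.1 N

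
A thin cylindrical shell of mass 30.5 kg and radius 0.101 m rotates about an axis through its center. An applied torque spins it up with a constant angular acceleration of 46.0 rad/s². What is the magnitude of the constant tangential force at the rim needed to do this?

I = MR² = (30.5)(0.101)² = 0.3111 kg·m².
The required torque is τ = Iα = (0.3111)(46.00) = 14.31 N·m.
A tangential force at the rim gives τ = FR, so F = τ/R = 14.31/0.101 = 141.7 N.

F ≈ 142 N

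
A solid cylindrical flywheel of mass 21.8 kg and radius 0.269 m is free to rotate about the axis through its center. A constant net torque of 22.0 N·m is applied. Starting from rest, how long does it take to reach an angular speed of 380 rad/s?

t ≈ 13.6 s

I = ½MR² = (1/2)(21.8)(0.269)² = 0.7887 kg·m².
α = τ/I = 22.0/0.7887 = 27.89 rad/s².
ω = αt ⇒ t = ω/α = 380/27.89 = 13.62 s.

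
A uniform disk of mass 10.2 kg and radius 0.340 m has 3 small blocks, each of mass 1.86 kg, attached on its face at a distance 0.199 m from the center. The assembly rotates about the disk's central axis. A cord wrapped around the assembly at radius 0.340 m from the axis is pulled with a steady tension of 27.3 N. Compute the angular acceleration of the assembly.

I_disk = ½MR² = ½(10.2)(0.340)² = 0.5896 kg·m².
I_blocks = 3·m·r² = 3(1.86)(0.199)² = 0.2210 kg·m².
Total I = 0.8105 kg·m².
τ = F r = (27.3)(0.340) = 9.282 N·m.
α = τ/I = 9.282/0.8105 = 11.45 rad/s².

α ≈ 11.5 rad/s²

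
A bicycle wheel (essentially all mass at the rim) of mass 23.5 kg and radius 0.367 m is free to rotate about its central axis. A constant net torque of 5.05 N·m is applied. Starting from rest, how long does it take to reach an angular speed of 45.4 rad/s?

t ≈ 28.5 s

I = MR² = (23.5)(0.367)² = 3.165 kg·m².
α = τ/I = 5.05/3.165 = 1.595 rad/s².
ω = αt ⇒ t = ω/α = 45.4/1.595 = 28.46 s.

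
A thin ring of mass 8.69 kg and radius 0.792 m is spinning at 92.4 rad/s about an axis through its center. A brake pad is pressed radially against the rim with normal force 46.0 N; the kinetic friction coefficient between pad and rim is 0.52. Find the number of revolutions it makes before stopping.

≈ 195 revolutions

I = MR² = (8.69)(0.792)² = 5.451 kg·m².
Friction force f = μN = (0.52)(46.0) = 23.92 N at the rim; torque magnitude τ = fR = 18.94 N·m, opposing ω.
|α| = τ/I = 18.94/5.451 = 3.475 rad/s² (deceleration).
ω² = ω₀² − 2|α|θ with ω = 0 ⇒ θ = ω₀²/(2|α|) = 1228 rad = 195.5 rev.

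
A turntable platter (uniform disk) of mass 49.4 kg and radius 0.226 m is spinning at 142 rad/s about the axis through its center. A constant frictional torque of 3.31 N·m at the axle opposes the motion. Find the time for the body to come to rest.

I = ½MR² = (1/2)(49.4)(0.226)² = 1.262 kg·m².
The net torque has magnitude 3.31 N·m, opposing ω.
|α| = τ/I = 3.310/1.262 = 2.624 rad/s² (deceleration).
0 = ω₀ − |α|t ⇒ t = ω₀/|α| = 142/2.624 = 54.12 s.

t ≈ 54.1 s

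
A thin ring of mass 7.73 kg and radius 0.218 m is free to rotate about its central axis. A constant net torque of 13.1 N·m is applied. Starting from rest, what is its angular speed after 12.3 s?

ω ≈ 439 rad/s

I = MR² = (7.73)(0.218)² = 0.3674 kg·m².
α = τ/I = 13.1/0.3674 = 35.66 rad/s².
ω = ω₀ + αt = 0 + (35.66)(12.3) = 438.6 rad/s.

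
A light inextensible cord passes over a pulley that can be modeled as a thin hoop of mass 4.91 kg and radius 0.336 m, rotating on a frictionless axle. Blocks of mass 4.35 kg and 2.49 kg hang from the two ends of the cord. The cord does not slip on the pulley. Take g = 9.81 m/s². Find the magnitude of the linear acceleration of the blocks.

I = MR² = (4.91)(0.336)² = 0.5543 kg·m².
Heavier block: m₁g − T₁ = m₁a. Lighter block: T₂ − m₂g = m₂a.
Pulley: (T₁ − T₂)R = Iα = I(a/R), so T₁ − T₂ = (I/R²)a = 1·M_p a = 4.910·a.
Adding the three: (m₁ − m₂)g = (m₁ + m₂ + 4.910)a, so a = (4.35 − 2.49)(9.81)/(4.35 + 2.49 + 4.910) = 1.553 m/s².

a ≈ 1.55 m/s²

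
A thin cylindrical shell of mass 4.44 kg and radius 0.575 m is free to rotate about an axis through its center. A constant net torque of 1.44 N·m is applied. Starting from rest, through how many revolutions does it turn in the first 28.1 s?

≈ 61.6 revolutions

I = MR² = (4.44)(0.575)² = 1.468 kg·m².
α = τ/I = 1.44/1.468 = 0.9809 rad/s².
θ = ½αt² = ½(0.9809)(28.1)² = 387.3 rad.
Revolutions = θ/(2π) = 61.64.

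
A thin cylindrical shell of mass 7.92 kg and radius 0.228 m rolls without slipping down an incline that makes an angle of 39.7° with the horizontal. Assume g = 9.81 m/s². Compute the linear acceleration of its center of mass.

a ≈ 3.13 m/s²

Translation along the incline: Mg sinθ − f = Ma.
Rotation about the center: fR = Iα with I = MR². No-slip gives a = αR, so f = (I/R²)a = M a.
Substituting: Mg sinθ = (1 + 1.000)Ma, so a = g sinθ/(1 + 1.000) = (9.81) sin 39.7° / 2.000 = 3.133 m/s².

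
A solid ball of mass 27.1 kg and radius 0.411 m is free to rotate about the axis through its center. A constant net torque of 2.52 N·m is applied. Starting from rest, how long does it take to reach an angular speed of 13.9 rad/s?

t ≈ 10.1 s

I = (2/5)MR² = (2/5)(27.1)(0.411)² = 1.831 kg·m².
α = τ/I = 2.52/1.831 = 1.376 rad/s².
ω = αt ⇒ t = ω/α = 13.9/1.376 = 10.10 s.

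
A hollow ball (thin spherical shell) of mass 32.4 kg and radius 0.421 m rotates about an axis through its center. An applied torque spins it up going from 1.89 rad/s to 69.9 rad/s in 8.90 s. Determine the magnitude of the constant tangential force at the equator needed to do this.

I = (2/3)MR² = (2/3)(32.4)(0.421)² = 3.828 kg·m².
α = Δω/Δt = (69.9 − 1.89)/8.90 = 7.642 rad/s².
The required torque is τ = Iα = (3.828)(7.642) = 29.26 N·m.
A tangential force at the equator gives τ = FR, so F = τ/R = 29.26/0.421 = 69.49 N.

F ≈ 69.5 N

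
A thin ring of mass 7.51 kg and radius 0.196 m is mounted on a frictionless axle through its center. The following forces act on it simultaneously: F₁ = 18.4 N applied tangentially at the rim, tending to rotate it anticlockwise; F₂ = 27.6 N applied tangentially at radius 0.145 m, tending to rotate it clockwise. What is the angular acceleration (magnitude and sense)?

α ≈ 1.37 rad/s², clockwise

I = MR² = (7.51)(0.196)² = 0.2885 kg·m².
Taking anticlockwise as positive: τ₁ = +(18.4)(0.196) = +3.606 N·m; τ₂ = −(27.6)(0.145) = −4.002 N·m.
Net torque τ = -0.3956 N·m.
α = τ/I = -0.3956/0.2885 = -1.371 rad/s².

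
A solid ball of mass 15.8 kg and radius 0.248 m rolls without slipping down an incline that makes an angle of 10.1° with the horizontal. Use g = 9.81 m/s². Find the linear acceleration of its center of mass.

Translation along the incline: Mg sinθ − f = Ma.
Rotation about the center: fR = Iα with I = (2/5)MR². No-slip gives a = αR, so f = (I/R²)a = (2/5)M a.
Substituting: Mg sinθ = (1 + 0.4000)Ma, so a = g sinθ/(1 + 0.4000) = (9.81) sin 10.1° / 1.400 = 1.229 m/s².

a ≈ 1.23 m/s²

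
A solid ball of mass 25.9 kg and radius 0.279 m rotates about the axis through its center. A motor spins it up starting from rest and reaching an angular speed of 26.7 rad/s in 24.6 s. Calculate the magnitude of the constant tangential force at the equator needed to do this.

I = (2/5)MR² = (2/5)(25.9)(0.279)² = 0.8064 kg·m².
α = Δω/Δt = (26.7 − 0)/24.6 = 1.085 rad/s².
The required torque is τ = Iα = (0.8064)(1.085) = 0.8753 N·m.
A tangential force at the equator gives τ = FR, so F = τ/R = 0.8753/0.279 = 3.137 N.

F ≈ 3.14 N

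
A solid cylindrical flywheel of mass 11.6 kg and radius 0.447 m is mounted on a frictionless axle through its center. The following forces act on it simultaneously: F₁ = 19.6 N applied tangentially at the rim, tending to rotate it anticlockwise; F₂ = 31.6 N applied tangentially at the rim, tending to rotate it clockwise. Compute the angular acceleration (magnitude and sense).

α ≈ 4.63 rad/s², clockwise

I = ½MR² = (1/2)(11.6)(0.447)² = 1.159 kg·m².
Taking anticlockwise as positive: τ₁ = +(19.6)(0.447) = +8.761 N·m; τ₂ = −(31.6)(0.447) = −14.13 N·m.
Net torque τ = -5.364 N·m.
α = τ/I = -5.364/1.159 = -4.629 rad/s².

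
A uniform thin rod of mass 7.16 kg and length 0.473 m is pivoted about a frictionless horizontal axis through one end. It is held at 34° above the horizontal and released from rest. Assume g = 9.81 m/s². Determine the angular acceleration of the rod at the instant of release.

About the pivot, I = (1/3)ML² = (1/3)(7.16)(0.473)² = 0.5340 kg·m².
The weight acts at the center, a distance L/2 = 0.2365 m from the pivot; τ = Mg(L/2) cos 34° = 13.77 N·m.
α = τ/I = 13.77/0.5340 = 25.79 rad/s².

α ≈ 25.8 rad/s²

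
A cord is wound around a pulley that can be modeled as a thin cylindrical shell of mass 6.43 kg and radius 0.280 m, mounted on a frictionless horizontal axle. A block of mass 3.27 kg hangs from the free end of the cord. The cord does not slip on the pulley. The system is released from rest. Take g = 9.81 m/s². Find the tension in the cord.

I = MR² = (6.43)(0.280)² = 0.5041 kg·m².
Block: mg − T = ma. Pulley: TR = Iα. No-slip: a = αR, so T = (I/R²)a = 6.430·a.
Then mg = (m + 6.430)a, so a = (3.27)(9.81)/(3.27 + 6.430) = 3.307 m/s².
T = 6.430·a = 21.26 N.

T ≈ 21.3 N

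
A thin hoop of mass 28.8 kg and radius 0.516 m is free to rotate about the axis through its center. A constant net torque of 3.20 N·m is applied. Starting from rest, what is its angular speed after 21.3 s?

ω ≈ 8.89 rad/s

I = MR² = (28.8)(0.516)² = 7.668 kg·m².
α = τ/I = 3.20/7.668 = 0.4173 rad/s².
ω = ω₀ + αt = 0 + (0.4173)(21.3) = 8.889 rad/s.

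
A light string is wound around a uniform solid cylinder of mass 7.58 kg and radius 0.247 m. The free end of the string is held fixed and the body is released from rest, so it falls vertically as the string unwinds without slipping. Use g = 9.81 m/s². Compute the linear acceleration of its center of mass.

Translation: Mg − T = Ma. Rotation about the center: TR = Iα with I = ½MR².
With a = αR: T = (I/R²)a = (1/2)M a, so Mg = (1 + 0.5000)Ma.
a = g/(1 + 0.5000) = 9.81/1.500 = 6.540 m/s².

a ≈ 6.54 m/s²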